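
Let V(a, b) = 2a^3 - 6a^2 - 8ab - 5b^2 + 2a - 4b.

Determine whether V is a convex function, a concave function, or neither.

The term 2a^3 is cubic, so the Hessian is not constant.
∂²V/∂a² = 12a - 12, which takes both signs as a varies (negative for sufficiently negative a). A diagonal entry of the Hessian changing sign means the Hessian is neither positive- nor negative-semidefinite on all of R^2.

neither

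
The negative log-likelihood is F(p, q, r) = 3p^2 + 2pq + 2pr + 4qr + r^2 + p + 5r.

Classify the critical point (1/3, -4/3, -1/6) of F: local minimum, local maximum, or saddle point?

The Hessian is constant: H = [[6, 2, 2], [2, 0, 4], [2, 4, 2]].
Leading principal minors: Δ₁ = 6, Δ₂ = -4, Δ₃ = -72.
The minors fit neither the all-positive nor the alternating-sign pattern, so H is indefinite: a saddle point.

saddle point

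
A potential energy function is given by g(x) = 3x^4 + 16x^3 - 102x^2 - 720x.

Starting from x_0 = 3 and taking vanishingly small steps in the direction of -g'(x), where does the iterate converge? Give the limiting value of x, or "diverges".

g'(x) = 12(x - 4)(x + 3)(x + 5), so g'(3) = -576.
Gradient descent moves in the -g' direction, i.e. x is increasing.
The nearest critical point in that direction is x = 4, where g'' = 756 > 0 (a local minimum). The iterate converges there.

4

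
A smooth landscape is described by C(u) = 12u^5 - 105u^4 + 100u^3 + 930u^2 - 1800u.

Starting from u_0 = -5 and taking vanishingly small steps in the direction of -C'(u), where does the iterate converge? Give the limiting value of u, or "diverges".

C'(u) = 60(u - 5)(u - 3)(u - 1)(u + 2), so C'(-5) = 86400.
Gradient descent moves in the -C' direction, i.e. u is decreasing.
There is no critical point below u=-5, and C' keeps the same sign, so the iterate runs off to −∞.

diverges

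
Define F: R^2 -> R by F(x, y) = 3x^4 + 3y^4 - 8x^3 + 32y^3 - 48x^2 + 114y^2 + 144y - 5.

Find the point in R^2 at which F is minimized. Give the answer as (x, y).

(4, -1)

F(x,y) separates as P(x) + Q(y) − 5, so its minimum is min P + min Q − 5.
P'(x) = 12x(x - 4)(x + 2) vanishes at x ∈ {-2, 0, 4}; Q'(y) = 12(y + 1)(y + 3)(y + 4) vanishes at y ∈ {-4, -3, -1}.
Local minima of P (where P''>0): P(-2)=-80, P(4)=-512. Local minima of Q: Q(-4)=-32, Q(-1)=-59.
So the global minimum of F is P(4) + Q(-1) − 5 = -512 − 59 − 5 = -576, attained at (4, -1).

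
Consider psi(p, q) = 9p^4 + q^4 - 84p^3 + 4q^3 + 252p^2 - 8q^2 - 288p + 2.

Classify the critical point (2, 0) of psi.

The mixed partial ∂²psi/∂p∂q is 0, so the Hessian at any point is diag(psi_pp, psi_qq) = diag(36(3p^2 - 14p + 14), 4(3q^2 + 6q - 4)).
At (2, 0): H = diag(-72, -16).
Both eigenvalues are negative, so H is negative definite: a local maximum.

local maximum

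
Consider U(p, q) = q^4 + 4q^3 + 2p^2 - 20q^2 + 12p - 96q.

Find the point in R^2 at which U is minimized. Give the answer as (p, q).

U(p,q) separates as A(p) + B(q), so its minimum is min A + min B.
A'(p) = 4p + 12 vanishes at p ∈ {-3}; B'(q) = 4(q - 3)(q + 2)(q + 4) vanishes at q ∈ {-4, -2, 3}.
Local minima of A (where A''>0): A(-3)=-18. Local minima of B: B(-4)=64, B(3)=-279.
So the global minimum of U is A(-3) + B(3) = -18 − 279 = -297, attained at (-3, 3).

(-3, 3)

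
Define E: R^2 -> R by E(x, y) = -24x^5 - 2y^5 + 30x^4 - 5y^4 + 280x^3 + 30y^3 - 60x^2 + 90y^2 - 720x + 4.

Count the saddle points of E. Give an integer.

E separates as a function of x plus a function of y, so ∇E=0 decouples.
∂E/∂x = -120(x - 3)(x - 1)(x + 1)(x + 2) = 0 at x ∈ {-2, -1, 1, 3}; ∂E/∂y = -10y(y - 3)(y + 2)(y + 3) = 0 at y ∈ {-3, -2, 0, 3}.
The Hessian is diagonal: diag(E_xx, E_yy). Second derivatives: E_xx(-2)=1800, E_xx(-1)=-960, E_xx(1)=1440, E_xx(3)=-4800; E_yy(-3)=180, E_yy(-2)=-100, E_yy(0)=180, E_yy(3)=-900.
Saddle points occur where the two diagonal entries have opposite signs: (-2, -2), (-2, 3), (-1, -3), (-1, 0), (1, -2), (1, 3), (3, -3), (3, 0). Count: 8.

8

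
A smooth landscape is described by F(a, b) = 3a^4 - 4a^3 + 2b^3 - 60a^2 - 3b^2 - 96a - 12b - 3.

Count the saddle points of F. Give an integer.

3

F separates as a function of a plus a function of b, so ∇F=0 decouples.
∂F/∂a = 12(a - 4)(a + 1)(a + 2) = 0 at a ∈ {-2, -1, 4}; ∂F/∂b = 6(b - 2)(b + 1) = 0 at b ∈ {-1, 2}.
The Hessian is diagonal: diag(F_aa, F_bb). Second derivatives: F_aa(-2)=72, F_aa(-1)=-60, F_aa(4)=360; F_bb(-1)=-18, F_bb(2)=18.
Saddle points occur where the two diagonal entries have opposite signs: (-2, -1), (-1, 2), (4, -1). Count: 3.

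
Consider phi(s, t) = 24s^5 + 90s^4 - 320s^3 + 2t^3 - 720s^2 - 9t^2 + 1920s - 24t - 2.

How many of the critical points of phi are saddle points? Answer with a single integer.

4

phi separates as a function of s plus a function of t, so ∇phi=0 decouples.
∂phi/∂s = 120(s - 2)(s - 1)(s + 2)(s + 4) = 0 at s ∈ {-4, -2, 1, 2}; ∂phi/∂t = 6(t - 4)(t + 1) = 0 at t ∈ {-1, 4}.
The Hessian is diagonal: diag(phi_ss, phi_tt). Second derivatives: phi_ss(-4)=-7200, phi_ss(-2)=2880, phi_ss(1)=-1800, phi_ss(2)=2880; phi_tt(-1)=-30, phi_tt(4)=30.
Saddle points occur where the two diagonal entries have opposite signs: (-4, 4), (-2, -1), (1, 4), (2, -1). Count: 4.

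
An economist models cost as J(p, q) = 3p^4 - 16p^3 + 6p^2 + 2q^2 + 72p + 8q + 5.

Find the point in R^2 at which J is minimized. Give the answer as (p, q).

(-1, -2)

J(p,q) separates as A(p) + B(q) + 5, so its minimum is min A + min B + 5.
A'(p) = 12(p - 3)(p - 2)(p + 1) vanishes at p ∈ {-1, 2, 3}; B'(q) = 4q + 8 vanishes at q ∈ {-2}.
Local minima of A (where A''>0): A(-1)=-47, A(3)=81. Local minima of B: B(-2)=-8.
So the global minimum of J is A(-1) + B(-2) + 5 = -47 − 8 + 5 = -50, attained at (-1, -2).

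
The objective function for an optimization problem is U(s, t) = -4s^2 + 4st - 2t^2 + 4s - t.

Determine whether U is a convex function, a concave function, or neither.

concave

U is quadratic, so its Hessian is the constant matrix H = [[-8, 4], [4, -4]].
det(H) = 16, tr(H) = -12.
det(H) > 0 and tr(H) < 0, so H is negative definite everywhere: concave.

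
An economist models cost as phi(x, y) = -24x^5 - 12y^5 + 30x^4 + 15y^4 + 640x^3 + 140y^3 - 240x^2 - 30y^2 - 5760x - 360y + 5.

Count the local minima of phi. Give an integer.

phi separates as a function of x plus a function of y, so ∇phi=0 decouples.
∂phi/∂x = -120(x - 4)(x - 2)(x + 2)(x + 3) = 0 at x ∈ {-3, -2, 2, 4}; ∂phi/∂y = -60(y - 3)(y - 1)(y + 1)(y + 2) = 0 at y ∈ {-2, -1, 1, 3}.
The Hessian is diagonal: diag(phi_xx, phi_yy). Second derivatives: phi_xx(-3)=4200, phi_xx(-2)=-2880, phi_xx(2)=4800, phi_xx(4)=-10080; phi_yy(-2)=900, phi_yy(-1)=-480, phi_yy(1)=720, phi_yy(3)=-2400.
Local minima occur where both diagonal entries positive: (-3, -2), (-3, 1), (2, -2), (2, 1). Count: 4.

4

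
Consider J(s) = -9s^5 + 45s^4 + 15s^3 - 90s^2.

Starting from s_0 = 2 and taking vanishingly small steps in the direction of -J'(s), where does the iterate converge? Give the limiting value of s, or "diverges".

J'(s) = -45s(s - 4)(s - 1)(s + 1), so J'(2) = 540.
Gradient descent moves in the -J' direction, i.e. s is decreasing.
The nearest critical point in that direction is s = 1, where J'' = 270 > 0 (a local minimum). The iterate converges there.

1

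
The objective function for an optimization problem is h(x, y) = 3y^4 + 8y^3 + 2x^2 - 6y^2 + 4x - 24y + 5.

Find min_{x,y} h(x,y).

-16

h(x,y) separates as P(x) + Q(y) + 5, so its minimum is min P + min Q + 5.
P'(x) = 4x + 4 vanishes at x ∈ {-1}; Q'(y) = 12(y - 1)(y + 1)(y + 2) vanishes at y ∈ {-2, -1, 1}.
Local minima of P (where P''>0): P(-1)=-2. Local minima of Q: Q(-2)=8, Q(1)=-19.
So the global minimum of h is P(-1) + Q(1) + 5 = -2 − 19 + 5 = -16, attained at (-1, 1).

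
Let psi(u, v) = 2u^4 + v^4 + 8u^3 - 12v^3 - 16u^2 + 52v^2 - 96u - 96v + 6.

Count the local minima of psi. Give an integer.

psi separates as a function of u plus a function of v, so ∇psi=0 decouples.
∂psi/∂u = 8(u - 2)(u + 2)(u + 3) = 0 at u ∈ {-3, -2, 2}; ∂psi/∂v = 4(v - 4)(v - 3)(v - 2) = 0 at v ∈ {2, 3, 4}.
The Hessian is diagonal: diag(psi_uu, psi_vv). Second derivatives: psi_uu(-3)=40, psi_uu(-2)=-32, psi_uu(2)=160; psi_vv(2)=8, psi_vv(3)=-4, psi_vv(4)=8.
Local minima occur where both diagonal entries positive: (-3, 2), (-3, 4), (2, 2), (2, 4). Count: 4.

4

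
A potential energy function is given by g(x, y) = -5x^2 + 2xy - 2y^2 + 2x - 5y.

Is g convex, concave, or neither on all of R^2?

g is quadratic, so its Hessian is the constant matrix H = [[-10, 2], [2, -4]].
det(H) = 36, tr(H) = -14.
det(H) > 0 and tr(H) < 0, so H is negative definite everywhere: concave.

concave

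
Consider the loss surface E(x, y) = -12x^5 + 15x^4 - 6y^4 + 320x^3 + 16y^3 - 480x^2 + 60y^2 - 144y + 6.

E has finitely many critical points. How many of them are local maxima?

E separates as a function of x plus a function of y, so ∇E=0 decouples.
∂E/∂x = -60x(x - 4)(x - 1)(x + 4) = 0 at x ∈ {-4, 0, 1, 4}; ∂E/∂y = -24(y - 3)(y - 1)(y + 2) = 0 at y ∈ {-2, 1, 3}.
The Hessian is diagonal: diag(E_xx, E_yy). Second derivatives: E_xx(-4)=9600, E_xx(0)=-960, E_xx(1)=900, E_xx(4)=-5760; E_yy(-2)=-360, E_yy(1)=144, E_yy(3)=-240.
Local maxima occur where both diagonal entries negative: (0, -2), (0, 3), (4, -2), (4, 3). Count: 4.

4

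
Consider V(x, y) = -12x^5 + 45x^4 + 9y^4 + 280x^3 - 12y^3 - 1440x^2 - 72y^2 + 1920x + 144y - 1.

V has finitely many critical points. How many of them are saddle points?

6

V separates as a function of x plus a function of y, so ∇V=0 decouples.
∂V/∂x = -60(x - 4)(x - 2)(x - 1)(x + 4) = 0 at x ∈ {-4, 1, 2, 4}; ∂V/∂y = 36(y - 2)(y - 1)(y + 2) = 0 at y ∈ {-2, 1, 2}.
The Hessian is diagonal: diag(V_xx, V_yy). Second derivatives: V_xx(-4)=14400, V_xx(1)=-900, V_xx(2)=720, V_xx(4)=-2880; V_yy(-2)=432, V_yy(1)=-108, V_yy(2)=144.
Saddle points occur where the two diagonal entries have opposite signs: (-4, 1), (1, -2), (1, 2), (2, 1), (4, -2), (4, 2). Count: 6.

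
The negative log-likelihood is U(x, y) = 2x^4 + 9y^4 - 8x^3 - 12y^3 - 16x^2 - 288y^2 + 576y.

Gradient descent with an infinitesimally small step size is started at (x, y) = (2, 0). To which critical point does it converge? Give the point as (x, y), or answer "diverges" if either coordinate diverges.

U is separable, so gradient descent decouples: x follows -∂U/∂x, y follows -∂U/∂y.
∂U/∂x = 8x(x - 4)(x + 1); at x=2 this is -96, so x increases.
∂U/∂y = 36(y - 4)(y - 1)(y + 4); at y=0 this is 576, so y decreases.
x converges to its nearest critical value 4 (a local min of the x-part); y converges to -4. The iterate converges to (4, -4).

(4, -4)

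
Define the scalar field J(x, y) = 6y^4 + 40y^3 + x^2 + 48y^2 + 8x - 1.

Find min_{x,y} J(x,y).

-273

J(x,y) separates as P(x) + Q(y) − 1, so its minimum is min P + min Q − 1.
P'(x) = 2x + 8 vanishes at x ∈ {-4}; Q'(y) = 24y(y + 1)(y + 4) vanishes at y ∈ {-4, -1, 0}.
Local minima of P (where P''>0): P(-4)=-16. Local minima of Q: Q(-4)=-256, Q(0)=0.
So the global minimum of J is P(-4) + Q(-4) − 1 = -16 − 256 − 1 = -273, attained at (-4, -4).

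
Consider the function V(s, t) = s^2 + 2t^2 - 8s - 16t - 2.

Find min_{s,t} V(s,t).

V(s,t) separates as P(s) + Q(t) − 2, so its minimum is min P + min Q − 2.
P'(s) = 2s - 8 vanishes at s ∈ {4}; Q'(t) = 4(t - 4) vanishes at t ∈ {4}.
Local minima of P (where P''>0): P(4)=-16. Local minima of Q: Q(4)=-32.
So the global minimum of V is P(4) + Q(4) − 2 = -16 − 32 − 2 = -50, attained at (4, 4).

-50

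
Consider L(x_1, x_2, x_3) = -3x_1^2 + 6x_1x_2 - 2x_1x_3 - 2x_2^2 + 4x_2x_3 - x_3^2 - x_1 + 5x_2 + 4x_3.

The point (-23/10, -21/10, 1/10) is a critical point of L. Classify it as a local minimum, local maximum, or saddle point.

The Hessian is constant: H = [[-6, 6, -2], [6, -4, 4], [-2, 4, -2]].
Leading principal minors: Δ₁ = -6, Δ₂ = -12, Δ₃ = 40.
The minors fit neither the all-positive nor the alternating-sign pattern, so H is indefinite: a saddle point.

saddle point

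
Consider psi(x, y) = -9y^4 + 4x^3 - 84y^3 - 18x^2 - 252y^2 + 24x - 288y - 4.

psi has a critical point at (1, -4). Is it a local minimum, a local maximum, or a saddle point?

The mixed partial ∂²psi/∂x∂y is 0, so the Hessian at any point is diag(psi_xx, psi_yy) = diag(12(2x - 3), -36(3y^2 + 14y + 14)).
At (1, -4): H = diag(-12, -216).
Both eigenvalues are negative, so H is negative definite: a local maximum.

local maximum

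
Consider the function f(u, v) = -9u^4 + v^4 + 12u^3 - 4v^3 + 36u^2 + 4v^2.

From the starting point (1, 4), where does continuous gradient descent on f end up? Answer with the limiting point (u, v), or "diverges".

f is separable, so gradient descent decouples: u follows -∂f/∂u, v follows -∂f/∂v.
∂f/∂u = -36u(u - 2)(u + 1); at u=1 this is 72, so u decreases.
∂f/∂v = 4v(v - 2)(v - 1); at v=4 this is 96, so v decreases.
u converges to its nearest critical value 0 (a local min of the u-part); v converges to 2. The iterate converges to (0, 2).

(0, 2)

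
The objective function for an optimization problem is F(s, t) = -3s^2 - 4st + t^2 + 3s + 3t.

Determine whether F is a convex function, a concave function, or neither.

F is quadratic, so its Hessian is the constant matrix H = [[-6, -4], [-4, 2]].
det(H) = -28, tr(H) = -4.
det(H) < 0, so H is indefinite: neither convex nor concave.

neither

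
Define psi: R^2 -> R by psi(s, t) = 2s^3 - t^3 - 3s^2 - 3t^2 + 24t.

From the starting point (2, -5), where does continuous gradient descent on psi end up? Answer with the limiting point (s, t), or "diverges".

(1, -4)

psi is separable, so gradient descent decouples: s follows -∂psi/∂s, t follows -∂psi/∂t.
∂psi/∂s = 6s(s - 1); at s=2 this is 12, so s decreases.
∂psi/∂t = -3(t - 2)(t + 4); at t=-5 this is -21, so t increases.
s converges to its nearest critical value 1 (a local min of the s-part); t converges to -4. The iterate converges to (1, -4).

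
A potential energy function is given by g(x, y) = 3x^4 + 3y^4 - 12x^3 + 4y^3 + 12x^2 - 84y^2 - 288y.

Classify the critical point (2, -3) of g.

The mixed partial ∂²g/∂x∂y is 0, so the Hessian at any point is diag(g_xx, g_yy) = diag(12(3x^2 - 6x + 2), 12(3y^2 + 2y - 14)).
At (2, -3): H = diag(24, 84).
Both eigenvalues are positive, so H is positive definite: a local minimum.

local minimum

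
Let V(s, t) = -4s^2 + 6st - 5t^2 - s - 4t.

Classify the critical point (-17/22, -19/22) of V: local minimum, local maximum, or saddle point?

local maximum

The Hessian of V is constant: H = [[-8, 6], [6, -10]].
det(H) = (-8)·(-10) − 6² = 44.
det(H) > 0 and tr(H) = -18 < 0, so H is negative definite and the point is a local maximum.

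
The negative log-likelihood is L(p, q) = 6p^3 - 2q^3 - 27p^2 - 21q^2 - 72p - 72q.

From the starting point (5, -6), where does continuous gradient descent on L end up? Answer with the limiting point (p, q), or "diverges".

L is separable, so gradient descent decouples: p follows -∂L/∂p, q follows -∂L/∂q.
∂L/∂p = 18(p - 4)(p + 1); at p=5 this is 108, so p decreases.
∂L/∂q = -6(q + 3)(q + 4); at q=-6 this is -36, so q increases.
p converges to its nearest critical value 4 (a local min of the p-part); q converges to -4. The iterate converges to (4, -4).

(4, -4)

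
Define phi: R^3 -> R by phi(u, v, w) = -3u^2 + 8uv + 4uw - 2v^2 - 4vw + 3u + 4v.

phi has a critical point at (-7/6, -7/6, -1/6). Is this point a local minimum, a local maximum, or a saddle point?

The Hessian is constant: H = [[-6, 8, 4], [8, -4, -4], [4, -4, 0]].
Leading principal minors: Δ₁ = -6, Δ₂ = -40, Δ₃ = -96.
The minors fit neither the all-positive nor the alternating-sign pattern, so H is indefinite: a saddle point.

saddle point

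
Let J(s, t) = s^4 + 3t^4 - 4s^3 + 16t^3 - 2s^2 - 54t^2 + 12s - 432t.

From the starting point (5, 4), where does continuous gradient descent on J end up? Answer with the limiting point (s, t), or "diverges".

(3, 3)

J is separable, so gradient descent decouples: s follows -∂J/∂s, t follows -∂J/∂t.
∂J/∂s = 4(s - 3)(s - 1)(s + 1); at s=5 this is 192, so s decreases.
∂J/∂t = 12(t - 3)(t + 3)(t + 4); at t=4 this is 672, so t decreases.
s converges to its nearest critical value 3 (a local min of the s-part); t converges to 3. The iterate converges to (3, 3).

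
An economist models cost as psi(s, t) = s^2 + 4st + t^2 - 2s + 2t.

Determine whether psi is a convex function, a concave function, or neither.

neither

psi is quadratic, so its Hessian is the constant matrix H = [[2, 4], [4, 2]].
det(H) = -12, tr(H) = 4.
det(H) < 0, so H is indefinite: neither convex nor concave.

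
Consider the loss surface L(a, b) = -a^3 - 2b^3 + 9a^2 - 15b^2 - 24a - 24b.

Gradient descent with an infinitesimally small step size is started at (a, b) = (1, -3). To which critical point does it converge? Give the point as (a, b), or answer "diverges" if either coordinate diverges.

L is separable, so gradient descent decouples: a follows -∂L/∂a, b follows -∂L/∂b.
∂L/∂a = -3(a - 4)(a - 2); at a=1 this is -9, so a increases.
∂L/∂b = -6(b + 1)(b + 4); at b=-3 this is 12, so b decreases.
a converges to its nearest critical value 2 (a local min of the a-part); b converges to -4. The iterate converges to (2, -4).

(2, -4)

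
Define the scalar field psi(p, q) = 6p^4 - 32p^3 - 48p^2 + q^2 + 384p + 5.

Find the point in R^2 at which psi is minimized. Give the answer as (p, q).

(-2, 0)

psi(p,q) separates as A(p) + B(q) + 5, so its minimum is min A + min B + 5.
A'(p) = 24(p - 4)(p - 2)(p + 2) vanishes at p ∈ {-2, 2, 4}; B'(q) = 2q vanishes at q ∈ {0}.
Local minima of A (where A''>0): A(-2)=-608, A(4)=256. Local minima of B: B(0)=0.
So the global minimum of psi is A(-2) + B(0) + 5 = -608 + 0 + 5 = -603, attained at (-2, 0).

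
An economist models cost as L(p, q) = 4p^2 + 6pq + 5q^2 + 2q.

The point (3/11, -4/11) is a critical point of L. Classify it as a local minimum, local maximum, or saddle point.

The Hessian of L is constant: H = [[8, 6], [6, 10]].
det(H) = 8·10 − 6² = 44.
det(H) > 0 and tr(H) = 18 > 0, so H is positive definite and the point is a local minimum.

local minimum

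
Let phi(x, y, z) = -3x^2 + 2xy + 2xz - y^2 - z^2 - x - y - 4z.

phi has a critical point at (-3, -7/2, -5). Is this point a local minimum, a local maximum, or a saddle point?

The Hessian is constant: H = [[-6, 2, 2], [2, -2, 0], [2, 0, -2]].
Leading principal minors: Δ₁ = -6, Δ₂ = 8, Δ₃ = -8.
The minors alternate sign starting negative (−, +, −), so H is negative definite: a local maximum.

local maximum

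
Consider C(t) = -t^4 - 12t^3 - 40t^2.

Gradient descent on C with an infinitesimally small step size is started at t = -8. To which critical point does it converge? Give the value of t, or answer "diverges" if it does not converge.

C'(t) = -4t(t + 4)(t + 5), so C'(-8) = 384.
Gradient descent moves in the -C' direction, i.e. t is decreasing.
There is no critical point below t=-8, and C' keeps the same sign, so the iterate runs off to −∞.

diverges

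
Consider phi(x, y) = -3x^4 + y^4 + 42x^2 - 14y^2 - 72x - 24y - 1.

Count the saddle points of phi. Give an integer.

5

phi separates as a function of x plus a function of y, so ∇phi=0 decouples.
∂phi/∂x = -12(x - 2)(x - 1)(x + 3) = 0 at x ∈ {-3, 1, 2}; ∂phi/∂y = 4(y - 3)(y + 1)(y + 2) = 0 at y ∈ {-2, -1, 3}.
The Hessian is diagonal: diag(phi_xx, phi_yy). Second derivatives: phi_xx(-3)=-240, phi_xx(1)=48, phi_xx(2)=-60; phi_yy(-2)=20, phi_yy(-1)=-16, phi_yy(3)=80.
Saddle points occur where the two diagonal entries have opposite signs: (-3, -2), (-3, 3), (1, -1), (2, -2), (2, 3). Count: 5.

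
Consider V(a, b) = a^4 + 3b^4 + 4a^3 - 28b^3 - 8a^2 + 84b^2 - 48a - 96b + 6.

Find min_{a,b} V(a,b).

-138

V(a,b) separates as P(a) + Q(b) + 6, so its minimum is min P + min Q + 6.
P'(a) = 4(a - 2)(a + 2)(a + 3) vanishes at a ∈ {-3, -2, 2}; Q'(b) = 12(b - 4)(b - 2)(b - 1) vanishes at b ∈ {1, 2, 4}.
Local minima of P (where P''>0): P(-3)=45, P(2)=-80. Local minima of Q: Q(1)=-37, Q(4)=-64.
So the global minimum of V is P(2) + Q(4) + 6 = -80 − 64 + 6 = -138, attained at (2, 4).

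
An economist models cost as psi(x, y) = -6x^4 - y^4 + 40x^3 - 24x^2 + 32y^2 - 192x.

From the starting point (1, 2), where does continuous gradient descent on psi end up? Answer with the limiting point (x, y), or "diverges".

(2, 0)

psi is separable, so gradient descent decouples: x follows -∂psi/∂x, y follows -∂psi/∂y.
∂psi/∂x = -24(x - 4)(x - 2)(x + 1); at x=1 this is -144, so x increases.
∂psi/∂y = -4y(y - 4)(y + 4); at y=2 this is 96, so y decreases.
x converges to its nearest critical value 2 (a local min of the x-part); y converges to 0. The iterate converges to (2, 0).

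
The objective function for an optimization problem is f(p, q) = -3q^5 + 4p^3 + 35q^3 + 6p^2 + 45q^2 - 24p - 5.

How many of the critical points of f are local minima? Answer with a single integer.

f separates as a function of p plus a function of q, so ∇f=0 decouples.
∂f/∂p = 12(p - 1)(p + 2) = 0 at p ∈ {-2, 1}; ∂f/∂q = -15q(q - 3)(q + 1)(q + 2) = 0 at q ∈ {-2, -1, 0, 3}.
The Hessian is diagonal: diag(f_pp, f_qq). Second derivatives: f_pp(-2)=-36, f_pp(1)=36; f_qq(-2)=150, f_qq(-1)=-60, f_qq(0)=90, f_qq(3)=-900.
Local minima occur where both diagonal entries positive: (1, -2), (1, 0). Count: 2.

2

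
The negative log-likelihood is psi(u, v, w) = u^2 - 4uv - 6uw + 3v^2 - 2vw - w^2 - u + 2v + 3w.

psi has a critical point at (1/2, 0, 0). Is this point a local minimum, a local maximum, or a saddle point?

saddle point

The Hessian is constant: H = [[2, -4, -6], [-4, 6, -2], [-6, -2, -2]].
Leading principal minors: Δ₁ = 2, Δ₂ = -4, Δ₃ = -312.
The minors fit neither the all-positive nor the alternating-sign pattern, so H is indefinite: a saddle point.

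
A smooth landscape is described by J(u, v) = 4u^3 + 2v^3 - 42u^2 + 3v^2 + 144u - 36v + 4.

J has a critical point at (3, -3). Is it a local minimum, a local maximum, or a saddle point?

local maximum

The mixed partial ∂²J/∂u∂v is 0, so the Hessian at any point is diag(J_uu, J_vv) = diag(12(2u - 7), 6(2v + 1)).
At (3, -3): H = diag(-12, -30).
Both eigenvalues are negative, so H is negative definite: a local maximum.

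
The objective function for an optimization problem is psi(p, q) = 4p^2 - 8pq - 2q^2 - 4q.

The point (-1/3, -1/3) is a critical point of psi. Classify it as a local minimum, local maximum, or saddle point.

The Hessian of psi is constant: H = [[8, -8], [-8, -4]].
det(H) = 8·(-4) − (-8)² = -96.
Since det(H) < 0, H is indefinite and the critical point is a saddle point.

saddle point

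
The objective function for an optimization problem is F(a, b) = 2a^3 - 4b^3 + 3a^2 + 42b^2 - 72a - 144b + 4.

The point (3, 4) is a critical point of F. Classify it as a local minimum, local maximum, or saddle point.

The mixed partial ∂²F/∂a∂b is 0, so the Hessian at any point is diag(F_aa, F_bb) = diag(6(2a + 1), 12(-2b + 7)).
At (3, 4): H = diag(42, -12).
The eigenvalues have opposite signs, so H is indefinite: a saddle point.

saddle point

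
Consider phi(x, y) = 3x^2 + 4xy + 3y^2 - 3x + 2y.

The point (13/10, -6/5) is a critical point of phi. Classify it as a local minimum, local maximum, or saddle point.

local minimum

The Hessian of phi is constant: H = [[6, 4], [4, 6]].
det(H) = 6·6 − 4² = 20.
det(H) > 0 and tr(H) = 12 > 0, so H is positive definite and the point is a local minimum.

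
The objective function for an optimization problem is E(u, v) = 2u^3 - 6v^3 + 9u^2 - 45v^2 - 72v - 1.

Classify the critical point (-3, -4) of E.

The mixed partial ∂²E/∂u∂v is 0, so the Hessian at any point is diag(E_uu, E_vv) = diag(6(2u + 3), -18(2v + 5)).
At (-3, -4): H = diag(-18, 54).
The eigenvalues have opposite signs, so H is indefinite: a saddle point.

saddle point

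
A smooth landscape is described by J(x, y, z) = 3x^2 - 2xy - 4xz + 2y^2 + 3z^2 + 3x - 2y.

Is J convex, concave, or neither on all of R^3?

convex

J is quadratic, so its Hessian is the constant matrix H = [[6, -2, -4], [-2, 4, 0], [-4, 0, 6]].
Leading principal minors: 6, 20, 56.
All positive ⇒ H ≻ 0 ⇒ convex.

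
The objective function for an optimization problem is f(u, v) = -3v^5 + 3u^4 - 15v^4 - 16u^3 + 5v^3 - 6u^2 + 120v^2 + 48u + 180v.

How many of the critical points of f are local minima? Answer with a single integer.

f separates as a function of u plus a function of v, so ∇f=0 decouples.
∂f/∂u = 12(u - 4)(u - 1)(u + 1) = 0 at u ∈ {-1, 1, 4}; ∂f/∂v = -15(v - 2)(v + 1)(v + 2)(v + 3) = 0 at v ∈ {-3, -2, -1, 2}.
The Hessian is diagonal: diag(f_uu, f_vv). Second derivatives: f_uu(-1)=120, f_uu(1)=-72, f_uu(4)=180; f_vv(-3)=150, f_vv(-2)=-60, f_vv(-1)=90, f_vv(2)=-900.
Local minima occur where both diagonal entries positive: (-1, -3), (-1, -1), (4, -3), (4, -1). Count: 4.

4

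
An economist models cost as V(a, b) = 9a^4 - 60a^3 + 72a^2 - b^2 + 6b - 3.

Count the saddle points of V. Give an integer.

V separates as a function of a plus a function of b, so ∇V=0 decouples.
∂V/∂a = 36a(a - 4)(a - 1) = 0 at a ∈ {0, 1, 4}; ∂V/∂b = -2(b - 3) = 0 at b ∈ {3}.
The Hessian is diagonal: diag(V_aa, V_bb). Second derivatives: V_aa(0)=144, V_aa(1)=-108, V_aa(4)=432; V_bb(3)=-2.
Saddle points occur where the two diagonal entries have opposite signs: (0, 3), (4, 3). Count: 2.

2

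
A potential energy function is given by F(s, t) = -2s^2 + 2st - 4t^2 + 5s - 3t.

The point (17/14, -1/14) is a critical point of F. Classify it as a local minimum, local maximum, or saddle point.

The Hessian of F is constant: H = [[-4, 2], [2, -8]].
det(H) = (-4)·(-8) − 2² = 28.
det(H) > 0 and tr(H) = -12 < 0, so H is negative definite and the point is a local maximum.

local maximum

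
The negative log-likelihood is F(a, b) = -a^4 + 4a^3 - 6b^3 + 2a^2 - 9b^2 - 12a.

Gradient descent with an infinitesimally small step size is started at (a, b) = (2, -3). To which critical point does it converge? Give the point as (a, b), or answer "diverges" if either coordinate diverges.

(1, -1)

F is separable, so gradient descent decouples: a follows -∂F/∂a, b follows -∂F/∂b.
∂F/∂a = -4(a - 3)(a - 1)(a + 1); at a=2 this is 12, so a decreases.
∂F/∂b = -18b(b + 1); at b=-3 this is -108, so b increases.
a converges to its nearest critical value 1 (a local min of the a-part); b converges to -1. The iterate converges to (1, -1).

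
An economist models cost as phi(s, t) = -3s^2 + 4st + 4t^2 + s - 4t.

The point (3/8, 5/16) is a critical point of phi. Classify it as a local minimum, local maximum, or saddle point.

saddle point

The Hessian of phi is constant: H = [[-6, 4], [4, 8]].
det(H) = (-6)·8 − 4² = -64.
Since det(H) < 0, H is indefinite and the critical point is a saddle point.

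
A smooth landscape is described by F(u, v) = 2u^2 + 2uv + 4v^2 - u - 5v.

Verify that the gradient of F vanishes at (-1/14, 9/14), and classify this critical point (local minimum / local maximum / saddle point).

local minimum

∇F = (4u + 2v - 1, 2u + 8v - 5); substituting (-1/14, 9/14) gives ∇F = (0, 0), so (-1/14, 9/14) is indeed a critical point.
The Hessian of F is constant: H = [[4, 2], [2, 8]].
det(H) = 4·8 − 2² = 28.
det(H) > 0 and tr(H) = 12 > 0, so H is positive definite and the point is a local minimum.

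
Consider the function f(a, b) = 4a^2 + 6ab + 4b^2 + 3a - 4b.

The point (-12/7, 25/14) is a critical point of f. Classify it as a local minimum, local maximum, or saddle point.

The Hessian of f is constant: H = [[8, 6], [6, 8]].
det(H) = 8·8 − 6² = 28.
det(H) > 0 and tr(H) = 16 > 0, so H is positive definite and the point is a local minimum.

local minimum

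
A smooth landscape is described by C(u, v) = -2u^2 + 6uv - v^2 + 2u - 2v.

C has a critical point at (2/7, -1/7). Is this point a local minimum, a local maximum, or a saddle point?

saddle point

The Hessian of C is constant: H = [[-4, 6], [6, -2]].
det(H) = (-4)·(-2) − 6² = -28.
Since det(H) < 0, H is indefinite and the critical point is a saddle point.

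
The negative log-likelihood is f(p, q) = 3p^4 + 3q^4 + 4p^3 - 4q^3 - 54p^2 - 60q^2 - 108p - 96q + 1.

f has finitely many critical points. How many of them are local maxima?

f separates as a function of p plus a function of q, so ∇f=0 decouples.
∂f/∂p = 12(p - 3)(p + 1)(p + 3) = 0 at p ∈ {-3, -1, 3}; ∂f/∂q = 12(q - 4)(q + 1)(q + 2) = 0 at q ∈ {-2, -1, 4}.
The Hessian is diagonal: diag(f_pp, f_qq). Second derivatives: f_pp(-3)=144, f_pp(-1)=-96, f_pp(3)=288; f_qq(-2)=72, f_qq(-1)=-60, f_qq(4)=360.
Local maxima occur where both diagonal entries negative: (-1, -1). Count: 1.

1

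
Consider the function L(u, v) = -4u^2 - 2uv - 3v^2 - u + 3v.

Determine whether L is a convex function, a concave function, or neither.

L is quadratic, so its Hessian is the constant matrix H = [[-8, -2], [-2, -6]].
det(H) = 44, tr(H) = -14.
det(H) > 0 and tr(H) < 0, so H is negative definite everywhere: concave.

concave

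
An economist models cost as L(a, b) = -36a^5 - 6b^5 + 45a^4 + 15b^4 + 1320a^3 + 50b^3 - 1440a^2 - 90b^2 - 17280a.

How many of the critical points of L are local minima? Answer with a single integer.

4

L separates as a function of a plus a function of b, so ∇L=0 decouples.
∂L/∂a = -180(a - 4)(a - 3)(a + 2)(a + 4) = 0 at a ∈ {-4, -2, 3, 4}; ∂L/∂b = -30b(b - 3)(b - 1)(b + 2) = 0 at b ∈ {-2, 0, 1, 3}.
The Hessian is diagonal: diag(L_aa, L_bb). Second derivatives: L_aa(-4)=20160, L_aa(-2)=-10800, L_aa(3)=6300, L_aa(4)=-8640; L_bb(-2)=900, L_bb(0)=-180, L_bb(1)=180, L_bb(3)=-900.
Local minima occur where both diagonal entries positive: (-4, -2), (-4, 1), (3, -2), (3, 1). Count: 4.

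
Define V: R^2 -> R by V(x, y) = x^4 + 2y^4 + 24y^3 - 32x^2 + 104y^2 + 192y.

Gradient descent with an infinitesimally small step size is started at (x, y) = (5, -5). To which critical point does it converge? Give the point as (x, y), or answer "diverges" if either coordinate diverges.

(4, -4)

V is separable, so gradient descent decouples: x follows -∂V/∂x, y follows -∂V/∂y.
∂V/∂x = 4x(x - 4)(x + 4); at x=5 this is 180, so x decreases.
∂V/∂y = 8(y + 2)(y + 3)(y + 4); at y=-5 this is -48, so y increases.
x converges to its nearest critical value 4 (a local min of the x-part); y converges to -4. The iterate converges to (4, -4).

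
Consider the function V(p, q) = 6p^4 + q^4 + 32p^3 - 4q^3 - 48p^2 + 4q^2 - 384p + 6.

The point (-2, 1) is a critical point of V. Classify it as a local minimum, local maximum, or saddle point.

local maximum

The mixed partial ∂²V/∂p∂q is 0, so the Hessian at any point is diag(V_pp, V_qq) = diag(24(3p^2 + 8p - 4), 4(3q^2 - 6q + 2)).
At (-2, 1): H = diag(-192, -4).
Both eigenvalues are negative, so H is negative definite: a local maximum.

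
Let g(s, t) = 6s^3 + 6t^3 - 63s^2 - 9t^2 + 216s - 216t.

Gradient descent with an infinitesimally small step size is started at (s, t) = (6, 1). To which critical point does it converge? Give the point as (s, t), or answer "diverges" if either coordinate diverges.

g is separable, so gradient descent decouples: s follows -∂g/∂s, t follows -∂g/∂t.
∂g/∂s = 18(s - 4)(s - 3); at s=6 this is 108, so s decreases.
∂g/∂t = 18(t - 4)(t + 3); at t=1 this is -216, so t increases.
s converges to its nearest critical value 4 (a local min of the s-part); t converges to 4. The iterate converges to (4, 4).

(4, 4)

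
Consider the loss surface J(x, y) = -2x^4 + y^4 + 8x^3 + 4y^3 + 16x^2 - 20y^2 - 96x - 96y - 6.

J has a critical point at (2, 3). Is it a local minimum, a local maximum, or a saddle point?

The mixed partial ∂²J/∂x∂y is 0, so the Hessian at any point is diag(J_xx, J_yy) = diag(8(-3x^2 + 6x + 4), 4(3y^2 + 6y - 10)).
At (2, 3): H = diag(32, 140).
Both eigenvalues are positive, so H is positive definite: a local minimum.

local minimum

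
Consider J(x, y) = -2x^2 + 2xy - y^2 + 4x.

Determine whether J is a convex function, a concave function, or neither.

concave

J is quadratic, so its Hessian is the constant matrix H = [[-4, 2], [2, -2]].
det(H) = 4, tr(H) = -6.
det(H) > 0 and tr(H) < 0, so H is negative definite everywhere: concave.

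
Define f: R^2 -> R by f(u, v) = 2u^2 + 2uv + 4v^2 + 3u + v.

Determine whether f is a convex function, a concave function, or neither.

convex

f is quadratic, so its Hessian is the constant matrix H = [[4, 2], [2, 8]].
det(H) = 28, tr(H) = 12.
det(H) > 0 and tr(H) > 0, so H is positive definite everywhere: convex.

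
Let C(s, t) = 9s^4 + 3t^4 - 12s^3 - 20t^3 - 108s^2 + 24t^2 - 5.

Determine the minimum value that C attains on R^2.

C(s,t) separates as P(s) + Q(t) − 5, so its minimum is min P + min Q − 5.
P'(s) = 36s(s - 3)(s + 2) vanishes at s ∈ {-2, 0, 3}; Q'(t) = 12t(t - 4)(t - 1) vanishes at t ∈ {0, 1, 4}.
Local minima of P (where P''>0): P(-2)=-192, P(3)=-567. Local minima of Q: Q(0)=0, Q(4)=-128.
So the global minimum of C is P(3) + Q(4) − 5 = -567 − 128 − 5 = -700, attained at (3, 4).

-700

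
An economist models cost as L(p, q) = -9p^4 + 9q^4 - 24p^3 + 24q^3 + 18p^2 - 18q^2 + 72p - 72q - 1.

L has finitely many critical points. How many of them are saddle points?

5

L separates as a function of p plus a function of q, so ∇L=0 decouples.
∂L/∂p = -36(p - 1)(p + 1)(p + 2) = 0 at p ∈ {-2, -1, 1}; ∂L/∂q = 36(q - 1)(q + 1)(q + 2) = 0 at q ∈ {-2, -1, 1}.
The Hessian is diagonal: diag(L_pp, L_qq). Second derivatives: L_pp(-2)=-108, L_pp(-1)=72, L_pp(1)=-216; L_qq(-2)=108, L_qq(-1)=-72, L_qq(1)=216.
Saddle points occur where the two diagonal entries have opposite signs: (-2, -2), (-2, 1), (-1, -1), (1, -2), (1, 1). Count: 5.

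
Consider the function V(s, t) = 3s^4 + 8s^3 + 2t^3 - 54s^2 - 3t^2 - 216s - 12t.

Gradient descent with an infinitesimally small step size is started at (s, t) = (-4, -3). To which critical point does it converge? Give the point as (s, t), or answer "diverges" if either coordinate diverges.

V is separable, so gradient descent decouples: s follows -∂V/∂s, t follows -∂V/∂t.
∂V/∂s = 12(s - 3)(s + 2)(s + 3); at s=-4 this is -168, so s increases.
∂V/∂t = 6(t - 2)(t + 1); at t=-3 this is 60, so t decreases.
The t-coordinate has no critical point in that direction and runs off to infinity.

diverges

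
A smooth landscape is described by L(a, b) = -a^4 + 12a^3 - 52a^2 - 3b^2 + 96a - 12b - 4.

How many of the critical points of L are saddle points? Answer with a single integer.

1

L separates as a function of a plus a function of b, so ∇L=0 decouples.
∂L/∂a = -4(a - 4)(a - 3)(a - 2) = 0 at a ∈ {2, 3, 4}; ∂L/∂b = -6(b + 2) = 0 at b ∈ {-2}.
The Hessian is diagonal: diag(L_aa, L_bb). Second derivatives: L_aa(2)=-8, L_aa(3)=4, L_aa(4)=-8; L_bb(-2)=-6.
Saddle points occur where the two diagonal entries have opposite signs: (3, -2). Count: 1.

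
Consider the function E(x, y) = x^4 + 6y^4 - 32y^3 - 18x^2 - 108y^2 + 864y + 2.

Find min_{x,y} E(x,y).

E(x,y) separates as P(x) + Q(y) + 2, so its minimum is min P + min Q + 2.
P'(x) = 4x(x - 3)(x + 3) vanishes at x ∈ {-3, 0, 3}; Q'(y) = 24(y - 4)(y - 3)(y + 3) vanishes at y ∈ {-3, 3, 4}.
Local minima of P (where P''>0): P(-3)=-81, P(3)=-81. Local minima of Q: Q(-3)=-2214, Q(4)=1216.
So the global minimum of E is P(-3) + Q(-3) + 2 = -81 − 2214 + 2 = -2293, attained at (-3, -3).

-2293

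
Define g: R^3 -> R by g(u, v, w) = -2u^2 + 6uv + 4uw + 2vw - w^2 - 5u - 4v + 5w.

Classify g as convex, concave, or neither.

g is quadratic, so its Hessian is the constant matrix H = [[-4, 6, 4], [6, 0, 2], [4, 2, -2]].
Leading principal minors: -4, -36, 184.
Neither pattern holds ⇒ H is indefinite ⇒ neither convex nor concave.

neither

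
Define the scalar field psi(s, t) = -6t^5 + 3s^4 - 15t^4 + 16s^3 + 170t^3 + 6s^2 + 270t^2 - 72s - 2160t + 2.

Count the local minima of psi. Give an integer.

4

psi separates as a function of s plus a function of t, so ∇psi=0 decouples.
∂psi/∂s = 12(s - 1)(s + 2)(s + 3) = 0 at s ∈ {-3, -2, 1}; ∂psi/∂t = -30(t - 3)(t - 2)(t + 3)(t + 4) = 0 at t ∈ {-4, -3, 2, 3}.
The Hessian is diagonal: diag(psi_ss, psi_tt). Second derivatives: psi_ss(-3)=48, psi_ss(-2)=-36, psi_ss(1)=144; psi_tt(-4)=1260, psi_tt(-3)=-900, psi_tt(2)=900, psi_tt(3)=-1260.
Local minima occur where both diagonal entries positive: (-3, -4), (-3, 2), (1, -4), (1, 2). Count: 4.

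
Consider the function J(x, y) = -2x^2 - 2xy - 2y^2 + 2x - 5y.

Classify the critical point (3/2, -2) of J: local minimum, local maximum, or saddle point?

local maximum

The Hessian of J is constant: H = [[-4, -2], [-2, -4]].
det(H) = (-4)·(-4) − (-2)² = 12.
det(H) > 0 and tr(H) = -8 < 0, so H is negative definite and the point is a local maximum.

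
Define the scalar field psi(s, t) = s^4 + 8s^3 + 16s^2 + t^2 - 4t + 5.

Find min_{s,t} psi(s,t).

1

psi(s,t) separates as P(s) + Q(t) + 5, so its minimum is min P + min Q + 5.
P'(s) = 4s(s + 2)(s + 4) vanishes at s ∈ {-4, -2, 0}; Q'(t) = 2(t - 2) vanishes at t ∈ {2}.
Local minima of P (where P''>0): P(-4)=0, P(0)=0. Local minima of Q: Q(2)=-4.
So the global minimum of psi is P(-4) + Q(2) + 5 = 0 − 4 + 5 = 1, attained at (-4, 2).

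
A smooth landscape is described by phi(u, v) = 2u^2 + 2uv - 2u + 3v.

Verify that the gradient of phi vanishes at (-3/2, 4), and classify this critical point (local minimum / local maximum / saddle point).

saddle point

∇phi = (4u + 2v - 2, 2u + 3); substituting (-3/2, 4) gives ∇phi = (0, 0), so (-3/2, 4) is indeed a critical point.
The Hessian of phi is constant: H = [[4, 2], [2, 0]].
det(H) = 4·0 − 2² = -4.
Since det(H) < 0, H is indefinite and the critical point is a saddle point.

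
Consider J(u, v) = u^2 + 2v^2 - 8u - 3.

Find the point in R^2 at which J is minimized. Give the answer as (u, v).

J(u,v) separates as P(u) + Q(v) − 3, so its minimum is min P + min Q − 3.
P'(u) = 2u - 8 vanishes at u ∈ {4}; Q'(v) = 4v vanishes at v ∈ {0}.
Local minima of P (where P''>0): P(4)=-16. Local minima of Q: Q(0)=0.
So the global minimum of J is P(4) + Q(0) − 3 = -16 + 0 − 3 = -19, attained at (4, 0).

(4, 0)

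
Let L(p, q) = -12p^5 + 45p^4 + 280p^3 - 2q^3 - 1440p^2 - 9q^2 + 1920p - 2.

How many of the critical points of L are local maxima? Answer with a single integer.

2

L separates as a function of p plus a function of q, so ∇L=0 decouples.
∂L/∂p = -60(p - 4)(p - 2)(p - 1)(p + 4) = 0 at p ∈ {-4, 1, 2, 4}; ∂L/∂q = -6q(q + 3) = 0 at q ∈ {-3, 0}.
The Hessian is diagonal: diag(L_pp, L_qq). Second derivatives: L_pp(-4)=14400, L_pp(1)=-900, L_pp(2)=720, L_pp(4)=-2880; L_qq(-3)=18, L_qq(0)=-18.
Local maxima occur where both diagonal entries negative: (1, 0), (4, 0). Count: 2.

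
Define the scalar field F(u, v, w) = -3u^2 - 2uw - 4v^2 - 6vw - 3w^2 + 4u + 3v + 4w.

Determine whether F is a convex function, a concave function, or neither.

F is quadratic, so its Hessian is the constant matrix H = [[-6, 0, -2], [0, -8, -6], [-2, -6, -6]].
Leading principal minors: -6, 48, -40.
Signs alternate −, +, − ⇒ H ≺ 0 ⇒ concave.

concave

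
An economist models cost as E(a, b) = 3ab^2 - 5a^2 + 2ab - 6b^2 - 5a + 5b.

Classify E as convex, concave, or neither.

The term 3ab^2 is cubic, so the Hessian is not constant.
∂²E/∂b² = 6a - 12, which takes both signs as a varies (negative for sufficiently negative a). A diagonal entry of the Hessian changing sign means the Hessian is neither positive- nor negative-semidefinite on all of R^2.

neither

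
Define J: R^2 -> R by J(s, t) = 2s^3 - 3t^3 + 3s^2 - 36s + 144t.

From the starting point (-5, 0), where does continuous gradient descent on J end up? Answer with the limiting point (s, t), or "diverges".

diverges

J is separable, so gradient descent decouples: s follows -∂J/∂s, t follows -∂J/∂t.
∂J/∂s = 6(s - 2)(s + 3); at s=-5 this is 84, so s decreases.
∂J/∂t = -9(t - 4)(t + 4); at t=0 this is 144, so t decreases.
The s-coordinate has no critical point in that direction and runs off to infinity.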